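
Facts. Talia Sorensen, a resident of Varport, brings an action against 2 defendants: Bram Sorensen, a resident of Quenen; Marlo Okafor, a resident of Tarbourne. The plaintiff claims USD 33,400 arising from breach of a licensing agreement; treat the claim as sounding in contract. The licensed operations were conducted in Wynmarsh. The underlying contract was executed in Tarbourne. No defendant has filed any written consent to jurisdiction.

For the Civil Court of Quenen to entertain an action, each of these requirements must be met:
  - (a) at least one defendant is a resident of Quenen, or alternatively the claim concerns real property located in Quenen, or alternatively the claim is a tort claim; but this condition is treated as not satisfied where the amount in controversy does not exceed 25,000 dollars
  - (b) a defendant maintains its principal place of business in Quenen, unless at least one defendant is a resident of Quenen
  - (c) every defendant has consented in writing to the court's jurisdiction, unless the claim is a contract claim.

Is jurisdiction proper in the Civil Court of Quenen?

Yes

The Civil Court of Quenen:
  (a) Bram Sorensen resides in Quenen, so this disjunct is met. The exception is not triggered, since the amount in controversy is $33,400, above the $25,000 ceiling. Met.
  (b) No defendant is a corporation. However, Bram Sorensen resides in Quenen, so the 'unless' proviso supplies this condition. Condition met.
  (c) No such written consent has been filed. The proviso rescues it, though: the claim is a contract claim. Condition met.
  → The court has jurisdiction.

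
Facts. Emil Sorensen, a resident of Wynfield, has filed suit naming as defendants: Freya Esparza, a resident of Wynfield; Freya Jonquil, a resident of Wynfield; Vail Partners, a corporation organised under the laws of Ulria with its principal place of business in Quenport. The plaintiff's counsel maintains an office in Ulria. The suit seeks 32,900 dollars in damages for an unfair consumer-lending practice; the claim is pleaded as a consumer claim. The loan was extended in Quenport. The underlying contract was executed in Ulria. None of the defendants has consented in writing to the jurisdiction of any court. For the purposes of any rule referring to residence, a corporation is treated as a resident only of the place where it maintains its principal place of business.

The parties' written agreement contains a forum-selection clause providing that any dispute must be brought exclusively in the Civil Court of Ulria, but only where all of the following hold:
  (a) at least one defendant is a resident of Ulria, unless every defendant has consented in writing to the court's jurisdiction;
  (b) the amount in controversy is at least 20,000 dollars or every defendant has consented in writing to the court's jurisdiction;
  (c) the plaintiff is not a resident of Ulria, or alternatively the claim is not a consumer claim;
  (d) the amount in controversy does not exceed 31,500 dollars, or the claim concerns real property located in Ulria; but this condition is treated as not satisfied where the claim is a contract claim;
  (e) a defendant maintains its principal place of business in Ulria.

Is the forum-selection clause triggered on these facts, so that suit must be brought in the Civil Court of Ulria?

The Civil Court of Ulria:
  (a) No defendant resides in Ulria (they reside in Wynfield, Wynfield, Quenport). And no such written consent has been filed, so the proviso does not save it. Not met.
  (b) The amount in controversy is 32,900 dollars, which meets the $20,000 floor, so one alternative holds. Satisfied.
  (c) The plaintiff resides in Wynfield, which is not Ulria, which satisfies one of the alternatives. Satisfied.
  (d) The amount in controversy is $32,900, above the 31,500 dollars ceiling; the claim does not concern real property — none of the alternatives is met. Fails.
  (e) The corporate defendant(s) have their principal place of business in Quenport, not Ulria. Condition not met.
  → The clause does not apply.

No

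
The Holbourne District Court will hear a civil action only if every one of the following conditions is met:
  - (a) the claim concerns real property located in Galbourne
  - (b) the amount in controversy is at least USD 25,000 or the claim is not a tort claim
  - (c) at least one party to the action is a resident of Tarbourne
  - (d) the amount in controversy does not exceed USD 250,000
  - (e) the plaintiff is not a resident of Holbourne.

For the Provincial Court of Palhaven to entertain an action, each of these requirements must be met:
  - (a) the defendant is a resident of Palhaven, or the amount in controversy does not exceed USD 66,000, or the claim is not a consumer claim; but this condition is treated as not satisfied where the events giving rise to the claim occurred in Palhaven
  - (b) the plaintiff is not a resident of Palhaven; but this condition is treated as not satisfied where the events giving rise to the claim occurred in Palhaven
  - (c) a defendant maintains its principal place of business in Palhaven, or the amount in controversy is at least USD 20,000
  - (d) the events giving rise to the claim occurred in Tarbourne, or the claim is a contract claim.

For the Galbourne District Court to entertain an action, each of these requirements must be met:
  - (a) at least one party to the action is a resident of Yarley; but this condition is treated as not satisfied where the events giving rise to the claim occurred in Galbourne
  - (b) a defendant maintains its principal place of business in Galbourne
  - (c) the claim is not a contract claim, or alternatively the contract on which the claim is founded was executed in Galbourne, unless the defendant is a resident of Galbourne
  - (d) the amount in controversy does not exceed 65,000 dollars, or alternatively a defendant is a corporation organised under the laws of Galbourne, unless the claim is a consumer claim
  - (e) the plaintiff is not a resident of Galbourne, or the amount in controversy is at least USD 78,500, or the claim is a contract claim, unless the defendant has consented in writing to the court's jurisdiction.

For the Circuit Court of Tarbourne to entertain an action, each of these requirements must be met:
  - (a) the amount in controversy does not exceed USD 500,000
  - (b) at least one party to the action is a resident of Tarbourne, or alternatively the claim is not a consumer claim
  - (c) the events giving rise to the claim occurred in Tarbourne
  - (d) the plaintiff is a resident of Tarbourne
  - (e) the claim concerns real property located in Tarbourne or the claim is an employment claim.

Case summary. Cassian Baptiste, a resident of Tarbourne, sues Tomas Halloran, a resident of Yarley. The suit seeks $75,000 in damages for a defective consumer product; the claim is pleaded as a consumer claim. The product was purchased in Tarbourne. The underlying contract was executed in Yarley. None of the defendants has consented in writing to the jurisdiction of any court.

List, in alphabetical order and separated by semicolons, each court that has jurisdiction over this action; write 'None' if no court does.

None

The Holbourne District Court:
  (a) The claim does not concern real property. Fails.
  (b) The amount in controversy is USD 75,000, which meets the USD 25,000 floor — that alternative is enough. Satisfied.
  (c) Cassian Baptiste resides in Tarbourne. Condition met.
  (d) The amount in controversy is USD 75,000, within the 250,000 dollars ceiling. Satisfied.
  (e) The plaintiff resides in Tarbourne, which is not Holbourne. Condition met.
  → At least one condition fails; no jurisdiction.
The Provincial Court of Palhaven:
  (a) The defendant resides in Yarley, not Palhaven; the amount in controversy is USD 75,000, above the USD 66,000 ceiling; the claim is a consumer claim — no alternative holds. Not satisfied.
  (b) The plaintiff resides in Tarbourne, which is not Palhaven. And the carve-out is inapplicable — the operative events occurred in Tarbourne, not Palhaven. Met.
  (c) The amount in controversy is USD 75,000, which meets the USD 20,000 floor, so this disjunct is met. Met.
  (d) The operative events occurred in Tarbourne, so one alternative holds. Met.
  → At least one condition fails; no jurisdiction.
The Galbourne District Court:
  (a) Tomas Halloran resides in Yarley. The exception is not triggered, since the operative events occurred in Tarbourne, not Galbourne. Satisfied.
  (b) No defendant is a corporation. Condition not met.
  (c) The claim is a consumer claim, not a contract claim, which satisfies one of the alternatives. Satisfied.
  (d) The amount in controversy is USD 75,000, above the $65,000 ceiling; no defendant is a corporation — no alternative holds. However, the claim is a consumer claim, so the 'unless' proviso supplies this condition. Satisfied.
  (e) The plaintiff resides in Tarbourne, which is not Galbourne, which satisfies one of the alternatives. Satisfied.
  → The court lacks jurisdiction.
The Circuit Court of Tarbourne:
  (a) The amount in controversy is USD 75,000, within the USD 500,000 ceiling. Condition met.
  (b) Cassian Baptiste resides in Tarbourne, so this disjunct is met. Condition met.
  (c) The operative events occurred in Tarbourne. Condition met.
  (d) The plaintiff resides in Tarbourne. Condition met.
  (e) The claim does not concern real property; the claim is a consumer claim, not an employment claim — none of the alternatives is met. Not met.
  → At least one condition fails; no jurisdiction.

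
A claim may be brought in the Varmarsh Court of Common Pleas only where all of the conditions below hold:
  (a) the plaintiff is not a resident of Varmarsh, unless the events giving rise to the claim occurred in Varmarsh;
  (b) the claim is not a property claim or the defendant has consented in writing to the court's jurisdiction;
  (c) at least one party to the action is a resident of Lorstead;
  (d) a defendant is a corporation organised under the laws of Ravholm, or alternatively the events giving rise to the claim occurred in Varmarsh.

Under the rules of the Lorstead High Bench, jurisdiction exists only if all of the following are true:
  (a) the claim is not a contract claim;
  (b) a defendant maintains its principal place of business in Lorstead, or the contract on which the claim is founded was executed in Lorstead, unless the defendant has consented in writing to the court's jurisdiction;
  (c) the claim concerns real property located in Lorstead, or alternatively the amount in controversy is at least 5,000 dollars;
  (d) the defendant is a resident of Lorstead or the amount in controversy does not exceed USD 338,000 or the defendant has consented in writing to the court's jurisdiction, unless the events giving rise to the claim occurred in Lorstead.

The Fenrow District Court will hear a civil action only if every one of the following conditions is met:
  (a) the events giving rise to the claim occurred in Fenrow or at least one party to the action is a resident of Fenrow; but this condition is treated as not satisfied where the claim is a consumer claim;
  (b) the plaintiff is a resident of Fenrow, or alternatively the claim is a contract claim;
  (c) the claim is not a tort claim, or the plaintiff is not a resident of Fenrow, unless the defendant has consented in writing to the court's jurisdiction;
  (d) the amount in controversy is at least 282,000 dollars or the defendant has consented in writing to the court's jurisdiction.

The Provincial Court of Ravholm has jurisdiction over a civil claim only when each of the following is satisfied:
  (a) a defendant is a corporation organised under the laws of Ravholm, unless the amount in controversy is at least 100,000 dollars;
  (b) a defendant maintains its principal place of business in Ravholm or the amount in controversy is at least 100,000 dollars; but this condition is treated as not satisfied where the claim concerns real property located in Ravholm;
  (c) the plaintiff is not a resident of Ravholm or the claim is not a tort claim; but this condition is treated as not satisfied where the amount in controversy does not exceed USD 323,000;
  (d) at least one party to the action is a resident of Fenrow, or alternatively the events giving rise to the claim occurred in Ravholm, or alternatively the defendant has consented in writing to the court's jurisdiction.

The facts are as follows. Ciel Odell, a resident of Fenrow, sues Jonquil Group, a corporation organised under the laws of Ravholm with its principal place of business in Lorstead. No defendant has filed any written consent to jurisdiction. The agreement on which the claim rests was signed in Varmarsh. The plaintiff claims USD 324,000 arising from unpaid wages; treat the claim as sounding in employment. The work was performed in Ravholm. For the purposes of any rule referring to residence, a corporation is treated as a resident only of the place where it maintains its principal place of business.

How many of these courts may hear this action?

The Varmarsh Court of Common Pleas:
  (a) The plaintiff resides in Fenrow, which is not Varmarsh. Satisfied.
  (b) The claim is an employment claim, not a property claim — that alternative is enough. Satisfied.
  (c) Jonquil Group resides in Lorstead. Satisfied.
  (d) Jonquil Group is organised under the laws of Ravholm, which satisfies one of the alternatives. Condition met.
  → Jurisdiction lies.
The Lorstead High Bench:
  (a) The claim is an employment claim, not a contract claim. Satisfied.
  (b) Jonquil Group has its principal place of business in Lorstead, so one alternative holds. Satisfied.
  (c) The amount in controversy is USD 324,000, which meets the USD 5,000 floor, so one alternative holds. Satisfied.
  (d) The defendant resides in Lorstead, which satisfies one of the alternatives. Met.
  → All conditions met; jurisdiction exists.
The Fenrow District Court:
  (a) Ciel Odell resides in Fenrow, so one alternative holds. The carve-out does not apply: the claim is an employment claim, not a consumer claim. Met.
  (b) The plaintiff resides in Fenrow — that alternative is enough. Condition met.
  (c) The claim is an employment claim, not a tort claim — that alternative is enough. Satisfied.
  (d) The amount in controversy is USD 324,000, which meets the $282,000 floor, so this disjunct is met. Satisfied.
  → Every requirement is satisfied — jurisdiction.
The Provincial Court of Ravholm:
  (a) Jonquil Group is organised under the laws of Ravholm. Satisfied.
  (b) The amount in controversy is USD 324,000, which meets the USD 100,000 floor, so this disjunct is met. The carve-out does not apply: the claim does not concern real property. Condition met.
  (c) The plaintiff resides in Fenrow, which is not Ravholm — that alternative is enough. The exception is not triggered, since the amount in controversy is USD 324,000, above the USD 323,000 ceiling. Satisfied.
  (d) Ciel Odell resides in Fenrow, which satisfies one of the alternatives. Condition met.
  → Jurisdiction lies.
Courts with jurisdiction: the Varmarsh Court of Common Pleas, the Lorstead High Bench, the Fenrow District Court, the Provincial Court of Ravholm — 4 in total.

4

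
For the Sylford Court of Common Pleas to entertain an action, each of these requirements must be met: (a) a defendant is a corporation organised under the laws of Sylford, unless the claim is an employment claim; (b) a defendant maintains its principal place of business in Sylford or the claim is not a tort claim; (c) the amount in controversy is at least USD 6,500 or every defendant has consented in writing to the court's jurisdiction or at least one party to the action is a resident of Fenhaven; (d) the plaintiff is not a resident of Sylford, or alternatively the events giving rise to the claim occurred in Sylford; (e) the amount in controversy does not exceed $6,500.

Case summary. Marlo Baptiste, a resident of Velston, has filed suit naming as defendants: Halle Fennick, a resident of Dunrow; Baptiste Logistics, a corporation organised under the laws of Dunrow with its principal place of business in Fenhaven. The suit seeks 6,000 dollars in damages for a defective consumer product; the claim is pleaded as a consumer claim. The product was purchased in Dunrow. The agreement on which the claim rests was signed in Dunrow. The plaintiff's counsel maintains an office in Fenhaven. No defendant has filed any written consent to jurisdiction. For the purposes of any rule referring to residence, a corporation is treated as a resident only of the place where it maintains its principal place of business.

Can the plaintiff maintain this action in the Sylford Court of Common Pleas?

The Sylford Court of Common Pleas:
  (a) The corporate defendant(s) are organised in Dunrow, not Sylford. Nor does the 'unless' clause help: the claim is a consumer claim, not an employment claim. Fails.
  (b) The claim is a consumer claim, not a tort claim, so this disjunct is met. Condition met.
  (c) Baptiste Logistics resides in Fenhaven, so this disjunct is met. Condition met.
  (d) The plaintiff resides in Velston, which is not Sylford — that alternative is enough. Satisfied.
  (e) The amount in controversy is USD 6,000, within the 6,500 dollars ceiling. Condition met.
  → At least one condition fails; no jurisdiction.

No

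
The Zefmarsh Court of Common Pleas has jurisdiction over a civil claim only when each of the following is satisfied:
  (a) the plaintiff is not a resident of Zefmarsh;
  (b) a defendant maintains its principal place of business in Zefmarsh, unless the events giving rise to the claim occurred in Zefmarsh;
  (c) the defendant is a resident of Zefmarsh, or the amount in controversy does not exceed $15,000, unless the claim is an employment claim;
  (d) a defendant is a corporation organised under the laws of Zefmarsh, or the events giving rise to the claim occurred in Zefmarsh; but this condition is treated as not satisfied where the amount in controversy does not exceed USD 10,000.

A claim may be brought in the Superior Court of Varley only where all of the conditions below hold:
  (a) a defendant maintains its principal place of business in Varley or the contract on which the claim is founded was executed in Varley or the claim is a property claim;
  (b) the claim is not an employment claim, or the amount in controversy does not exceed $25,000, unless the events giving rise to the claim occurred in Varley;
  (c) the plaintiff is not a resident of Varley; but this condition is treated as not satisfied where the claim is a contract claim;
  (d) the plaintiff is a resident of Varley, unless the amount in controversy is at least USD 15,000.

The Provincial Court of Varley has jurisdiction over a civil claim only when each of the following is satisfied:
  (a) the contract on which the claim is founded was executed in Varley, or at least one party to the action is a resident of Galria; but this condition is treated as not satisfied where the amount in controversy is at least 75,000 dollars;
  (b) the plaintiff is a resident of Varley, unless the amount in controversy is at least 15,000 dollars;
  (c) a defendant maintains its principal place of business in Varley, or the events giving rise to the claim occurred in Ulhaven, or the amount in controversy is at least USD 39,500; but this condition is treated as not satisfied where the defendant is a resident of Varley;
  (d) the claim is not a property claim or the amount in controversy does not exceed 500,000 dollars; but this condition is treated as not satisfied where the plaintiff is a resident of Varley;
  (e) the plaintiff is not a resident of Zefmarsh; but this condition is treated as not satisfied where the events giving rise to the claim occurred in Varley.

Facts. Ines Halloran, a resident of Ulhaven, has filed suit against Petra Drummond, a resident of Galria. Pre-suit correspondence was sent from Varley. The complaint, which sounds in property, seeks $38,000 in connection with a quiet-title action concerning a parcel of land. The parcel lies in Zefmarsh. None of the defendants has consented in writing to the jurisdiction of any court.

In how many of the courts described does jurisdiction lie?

1

The Zefmarsh Court of Common Pleas:
  (a) The plaintiff resides in Ulhaven, which is not Zefmarsh. Satisfied.
  (b) No defendant is a corporation. However, the operative events occurred in Zefmarsh, so the 'unless' proviso supplies this condition. Satisfied.
  (c) The defendant resides in Galria, not Zefmarsh; the amount in controversy is USD 38,000, above the USD 15,000 ceiling — none of the alternatives is met. The proviso offers no rescue either, since the claim is a property claim, not an employment claim. Fails.
  (d) The operative events occurred in Zefmarsh — that alternative is enough. And the carve-out is inapplicable — the amount in controversy is USD 38,000, above the 10,000 dollars ceiling. Condition met.
  → The court lacks jurisdiction.
The Superior Court of Varley:
  (a) The claim is a property claim, so one alternative holds. Condition met.
  (b) The claim is a property claim, not an employment claim — that alternative is enough. Condition met.
  (c) The plaintiff resides in Ulhaven, which is not Varley. The carve-out does not apply: the claim is a property claim, not a contract claim. Condition met.
  (d) The plaintiff resides in Ulhaven, not Varley. But the amount in controversy is $38,000, which meets the 15,000 dollars floor, and the 'unless' clause therefore excuses the requirement. Satisfied.
  → Jurisdiction lies.
The Provincial Court of Varley:
  (a) Petra Drummond resides in Galria, so this disjunct is met. The carve-out does not apply: the amount in controversy is $38,000, below the USD 75,000 floor. Met.
  (b) The plaintiff resides in Ulhaven, not Varley. But the amount in controversy is $38,000, which meets the USD 15,000 floor, and the 'unless' clause therefore excuses the requirement. Satisfied.
  (c) No defendant is a corporation; the operative events occurred in Zefmarsh, not Ulhaven; the amount in controversy is USD 38,000, below the 39,500 dollars floor — every alternative fails. Not satisfied.
  (d) The amount in controversy is $38,000, within the USD 500,000 ceiling, which satisfies one of the alternatives. The carve-out does not apply: the plaintiff resides in Ulhaven, not Varley. Condition met.
  (e) The plaintiff resides in Ulhaven, which is not Zefmarsh. The carve-out does not apply: the operative events occurred in Zefmarsh, not Varley. Met.
  → No jurisdiction.
Courts with jurisdiction: the Superior Court of Varley — 1 in total.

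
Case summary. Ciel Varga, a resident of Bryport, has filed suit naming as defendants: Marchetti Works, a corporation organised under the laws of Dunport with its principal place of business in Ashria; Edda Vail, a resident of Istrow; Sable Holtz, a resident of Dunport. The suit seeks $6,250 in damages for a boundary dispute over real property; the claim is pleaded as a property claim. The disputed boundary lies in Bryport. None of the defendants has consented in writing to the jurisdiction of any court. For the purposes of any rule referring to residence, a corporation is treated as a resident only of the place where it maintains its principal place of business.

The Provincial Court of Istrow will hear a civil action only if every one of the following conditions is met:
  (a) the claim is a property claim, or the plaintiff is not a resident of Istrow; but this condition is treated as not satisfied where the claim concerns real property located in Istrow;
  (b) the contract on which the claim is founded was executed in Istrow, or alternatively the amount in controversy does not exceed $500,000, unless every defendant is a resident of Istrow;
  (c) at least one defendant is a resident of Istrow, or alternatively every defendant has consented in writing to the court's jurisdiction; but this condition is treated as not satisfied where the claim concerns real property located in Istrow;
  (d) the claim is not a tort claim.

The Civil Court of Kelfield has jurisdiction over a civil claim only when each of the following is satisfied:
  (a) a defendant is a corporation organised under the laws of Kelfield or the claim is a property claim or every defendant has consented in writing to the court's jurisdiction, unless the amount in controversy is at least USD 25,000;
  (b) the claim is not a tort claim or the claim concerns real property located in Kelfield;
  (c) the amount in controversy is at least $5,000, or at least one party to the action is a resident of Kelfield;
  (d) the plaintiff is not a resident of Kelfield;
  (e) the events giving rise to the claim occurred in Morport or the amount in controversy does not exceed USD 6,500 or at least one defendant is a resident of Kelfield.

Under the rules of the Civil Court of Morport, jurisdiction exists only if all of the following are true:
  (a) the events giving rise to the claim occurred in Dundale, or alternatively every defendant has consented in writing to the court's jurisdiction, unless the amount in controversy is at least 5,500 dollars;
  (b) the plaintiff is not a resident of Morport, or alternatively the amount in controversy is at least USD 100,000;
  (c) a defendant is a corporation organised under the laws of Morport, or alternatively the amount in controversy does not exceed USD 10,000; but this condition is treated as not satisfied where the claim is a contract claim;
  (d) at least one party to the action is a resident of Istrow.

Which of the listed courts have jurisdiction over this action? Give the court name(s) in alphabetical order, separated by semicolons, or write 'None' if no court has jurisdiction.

the Civil Court of Kelfield; the Civil Court of Morport; the Provincial Court of Istrow

The Provincial Court of Istrow:
  (a) The claim is a property claim, so one alternative holds. The exception is not triggered, since the property lies in Bryport, not Istrow. Condition met.
  (b) The amount in controversy is $6,250, within the USD 500,000 ceiling, so one alternative holds. Satisfied.
  (c) Edda Vail resides in Istrow, so one alternative holds. And the carve-out is inapplicable — the property lies in Bryport, not Istrow. Satisfied.
  (d) The claim is a property claim, not a tort claim. Satisfied.
  → The court has jurisdiction.
The Civil Court of Kelfield:
  (a) The claim is a property claim, which satisfies one of the alternatives. Satisfied.
  (b) The claim is a property claim, not a tort claim, which satisfies one of the alternatives. Satisfied.
  (c) The amount in controversy is $6,250, which meets the 5,000 dollars floor, so one alternative holds. Condition met.
  (d) The plaintiff resides in Bryport, which is not Kelfield. Met.
  (e) The amount in controversy is $6,250, within the USD 6,500 ceiling, so one alternative holds. Met.
  → Jurisdiction lies.
The Civil Court of Morport:
  (a) The operative events occurred in Bryport, not Dundale; no such written consent has been filed — none of the alternatives is met. However, the amount in controversy is 6,250 dollars, which meets the USD 5,500 floor, so the 'unless' proviso supplies this condition. Met.
  (b) The plaintiff resides in Bryport, which is not Morport, so this disjunct is met. Condition met.
  (c) The amount in controversy is USD 6,250, within the USD 10,000 ceiling, so this disjunct is met. The carve-out does not apply: the claim is a property claim, not a contract claim. Satisfied.
  (d) Edda Vail resides in Istrow. Satisfied.
  → The court has jurisdiction.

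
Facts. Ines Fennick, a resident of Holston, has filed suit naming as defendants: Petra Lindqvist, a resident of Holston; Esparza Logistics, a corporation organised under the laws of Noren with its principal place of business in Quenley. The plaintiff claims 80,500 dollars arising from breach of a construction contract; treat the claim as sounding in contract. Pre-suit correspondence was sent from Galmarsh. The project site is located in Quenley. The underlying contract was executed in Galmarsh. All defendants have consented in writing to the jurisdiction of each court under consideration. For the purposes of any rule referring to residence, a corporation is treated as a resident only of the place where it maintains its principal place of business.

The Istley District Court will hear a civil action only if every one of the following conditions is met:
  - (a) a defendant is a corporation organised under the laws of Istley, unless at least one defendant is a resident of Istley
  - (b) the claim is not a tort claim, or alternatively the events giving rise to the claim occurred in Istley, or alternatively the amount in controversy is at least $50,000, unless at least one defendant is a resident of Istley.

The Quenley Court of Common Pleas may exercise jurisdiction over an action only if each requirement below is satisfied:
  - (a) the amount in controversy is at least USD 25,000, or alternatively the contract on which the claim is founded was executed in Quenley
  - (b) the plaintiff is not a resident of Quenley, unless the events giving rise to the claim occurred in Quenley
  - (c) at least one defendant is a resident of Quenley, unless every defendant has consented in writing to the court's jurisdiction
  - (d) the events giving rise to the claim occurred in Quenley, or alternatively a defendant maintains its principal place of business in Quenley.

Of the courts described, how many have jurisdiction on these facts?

The Istley District Court:
  (a) The corporate defendant(s) are organised in Noren, not Istley. Nor does the 'unless' clause help: no defendant resides in Istley (they reside in Holston, Quenley). Not satisfied.
  (b) The claim is a contract claim, not a tort claim — that alternative is enough. Satisfied.
  → No jurisdiction.
The Quenley Court of Common Pleas:
  (a) The amount in controversy is $80,500, which meets the 25,000 dollars floor, which satisfies one of the alternatives. Met.
  (b) The plaintiff resides in Holston, which is not Quenley. Met.
  (c) Esparza Logistics resides in Quenley. Met.
  (d) The operative events occurred in Quenley, so one alternative holds. Satisfied.
  → All conditions met; jurisdiction exists.
Courts with jurisdiction: the Quenley Court of Common Pleas — 1 in total.

1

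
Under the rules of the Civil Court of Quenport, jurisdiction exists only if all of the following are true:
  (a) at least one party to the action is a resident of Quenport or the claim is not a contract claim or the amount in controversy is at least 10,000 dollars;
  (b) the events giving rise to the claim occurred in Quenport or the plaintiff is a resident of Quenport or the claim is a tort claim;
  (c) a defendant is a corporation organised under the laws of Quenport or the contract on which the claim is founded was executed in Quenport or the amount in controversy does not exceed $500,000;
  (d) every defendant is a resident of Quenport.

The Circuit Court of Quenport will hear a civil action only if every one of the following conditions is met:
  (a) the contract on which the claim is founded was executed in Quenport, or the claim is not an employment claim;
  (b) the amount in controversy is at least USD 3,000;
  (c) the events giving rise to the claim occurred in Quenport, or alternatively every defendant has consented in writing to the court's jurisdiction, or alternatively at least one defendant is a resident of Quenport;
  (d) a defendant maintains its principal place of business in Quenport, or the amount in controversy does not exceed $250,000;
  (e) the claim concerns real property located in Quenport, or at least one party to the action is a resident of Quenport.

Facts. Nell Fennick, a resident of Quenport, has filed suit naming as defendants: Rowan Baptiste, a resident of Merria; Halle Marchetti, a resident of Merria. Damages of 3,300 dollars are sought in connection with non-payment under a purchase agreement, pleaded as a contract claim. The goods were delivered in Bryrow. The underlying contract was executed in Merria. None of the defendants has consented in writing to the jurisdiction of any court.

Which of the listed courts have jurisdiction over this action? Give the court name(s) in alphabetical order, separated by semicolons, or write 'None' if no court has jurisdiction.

None

The Civil Court of Quenport:
  (a) Nell Fennick resides in Quenport, which satisfies one of the alternatives. Met.
  (b) The plaintiff resides in Quenport, so this disjunct is met. Satisfied.
  (c) The amount in controversy is USD 3,300, within the 500,000 dollars ceiling, which satisfies one of the alternatives. Met.
  (d) The defendants reside as follows — Rowan Baptiste in Merria, Halle Marchetti in Merria — not all in Quenport. Condition not met.
  → The court lacks jurisdiction.
The Circuit Court of Quenport:
  (a) The claim is a contract claim, not an employment claim — that alternative is enough. Condition met.
  (b) The amount in controversy is USD 3,300, which meets the $3,000 floor. Met.
  (c) The operative events occurred in Bryrow, not Quenport; no such written consent has been filed; no defendant resides in Quenport (they reside in Merria, Merria) — every alternative fails. Not met.
  (d) The amount in controversy is $3,300, within the $250,000 ceiling — that alternative is enough. Condition met.
  (e) Nell Fennick resides in Quenport, so one alternative holds. Condition met.
  → Not every requirement is met — no jurisdiction.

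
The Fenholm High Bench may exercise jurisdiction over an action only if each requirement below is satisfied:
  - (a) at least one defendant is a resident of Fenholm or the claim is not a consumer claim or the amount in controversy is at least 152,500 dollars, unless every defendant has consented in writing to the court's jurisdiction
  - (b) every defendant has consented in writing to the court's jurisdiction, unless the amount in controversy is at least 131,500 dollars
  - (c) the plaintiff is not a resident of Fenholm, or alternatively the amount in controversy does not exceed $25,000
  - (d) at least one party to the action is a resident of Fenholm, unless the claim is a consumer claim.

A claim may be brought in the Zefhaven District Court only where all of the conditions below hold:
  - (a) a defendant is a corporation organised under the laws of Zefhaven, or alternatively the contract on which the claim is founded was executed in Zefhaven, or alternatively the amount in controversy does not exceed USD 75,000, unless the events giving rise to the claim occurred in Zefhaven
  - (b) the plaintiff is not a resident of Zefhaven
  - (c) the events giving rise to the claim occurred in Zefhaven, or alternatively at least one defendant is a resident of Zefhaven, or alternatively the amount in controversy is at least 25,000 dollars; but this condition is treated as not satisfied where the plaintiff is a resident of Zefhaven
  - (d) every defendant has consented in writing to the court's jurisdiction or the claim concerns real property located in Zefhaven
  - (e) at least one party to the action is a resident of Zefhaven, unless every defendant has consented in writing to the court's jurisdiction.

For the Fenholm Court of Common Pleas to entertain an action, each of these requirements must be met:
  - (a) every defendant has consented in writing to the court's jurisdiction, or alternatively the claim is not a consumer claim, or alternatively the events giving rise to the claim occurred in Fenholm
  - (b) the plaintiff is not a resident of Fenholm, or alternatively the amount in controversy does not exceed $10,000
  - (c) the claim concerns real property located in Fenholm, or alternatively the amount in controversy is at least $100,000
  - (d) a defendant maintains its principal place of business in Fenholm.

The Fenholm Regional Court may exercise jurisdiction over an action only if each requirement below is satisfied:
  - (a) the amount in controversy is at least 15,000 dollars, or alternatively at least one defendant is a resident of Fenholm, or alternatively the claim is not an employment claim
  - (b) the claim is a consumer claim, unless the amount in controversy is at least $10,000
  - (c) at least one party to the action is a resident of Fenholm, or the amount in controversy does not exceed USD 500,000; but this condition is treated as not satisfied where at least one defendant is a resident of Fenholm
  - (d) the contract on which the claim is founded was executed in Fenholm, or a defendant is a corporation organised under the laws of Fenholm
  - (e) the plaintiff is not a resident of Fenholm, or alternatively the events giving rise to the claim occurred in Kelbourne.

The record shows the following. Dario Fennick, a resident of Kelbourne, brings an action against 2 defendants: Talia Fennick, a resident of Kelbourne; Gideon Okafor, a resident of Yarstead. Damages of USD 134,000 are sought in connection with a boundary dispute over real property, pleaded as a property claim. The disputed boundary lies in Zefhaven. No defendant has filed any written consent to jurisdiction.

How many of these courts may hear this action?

The Fenholm High Bench:
  (a) The claim is a property claim, not a consumer claim, so this disjunct is met. Met.
  (b) No such written consent has been filed. The proviso rescues it, though: the amount in controversy is USD 134,000, which meets the USD 131,500 floor. Condition met.
  (c) The plaintiff resides in Kelbourne, which is not Fenholm, so one alternative holds. Satisfied.
  (d) No party resides in Fenholm. Nor does the 'unless' clause help: the claim is a property claim, not a consumer claim. Fails.
  → Not every requirement is met — no jurisdiction.
The Zefhaven District Court:
  (a) No defendant is a corporation; no contract (and hence no place of execution) is alleged; the amount in controversy is USD 134,000, above the 75,000 dollars ceiling — every alternative fails. But the operative events occurred in Zefhaven, and the 'unless' clause therefore excuses the requirement. Met.
  (b) The plaintiff resides in Kelbourne, which is not Zefhaven. Satisfied.
  (c) The operative events occurred in Zefhaven, which satisfies one of the alternatives. The exception is not triggered, since the plaintiff resides in Kelbourne, not Zefhaven. Satisfied.
  (d) The property lies in Zefhaven, which satisfies one of the alternatives. Condition met.
  (e) No party resides in Zefhaven. The proviso offers no rescue either, since no such written consent has been filed. Not satisfied.
  → The court lacks jurisdiction.
The Fenholm Court of Common Pleas:
  (a) The claim is a property claim, not a consumer claim — that alternative is enough. Condition met.
  (b) The plaintiff resides in Kelbourne, which is not Fenholm, which satisfies one of the alternatives. Condition met.
  (c) The amount in controversy is 134,000 dollars, which meets the $100,000 floor, so this disjunct is met. Condition met.
  (d) No defendant is a corporation. Condition not met.
  → The court lacks jurisdiction.
The Fenholm Regional Court:
  (a) The amount in controversy is 134,000 dollars, which meets the USD 15,000 floor, which satisfies one of the alternatives. Satisfied.
  (b) The claim is a property claim, not a consumer claim. However, the amount in controversy is $134,000, which meets the USD 10,000 floor, so the 'unless' proviso supplies this condition. Condition met.
  (c) The amount in controversy is $134,000, within the USD 500,000 ceiling, so this disjunct is met. And the carve-out is inapplicable — no defendant resides in Fenholm (they reside in Kelbourne, Yarstead). Met.
  (d) No contract (and hence no place of execution) is alleged; no defendant is a corporation — every alternative fails. Not satisfied.
  (e) The plaintiff resides in Kelbourne, which is not Fenholm, so this disjunct is met. Condition met.
  → No jurisdiction.
No court satisfies all of its conditions.

0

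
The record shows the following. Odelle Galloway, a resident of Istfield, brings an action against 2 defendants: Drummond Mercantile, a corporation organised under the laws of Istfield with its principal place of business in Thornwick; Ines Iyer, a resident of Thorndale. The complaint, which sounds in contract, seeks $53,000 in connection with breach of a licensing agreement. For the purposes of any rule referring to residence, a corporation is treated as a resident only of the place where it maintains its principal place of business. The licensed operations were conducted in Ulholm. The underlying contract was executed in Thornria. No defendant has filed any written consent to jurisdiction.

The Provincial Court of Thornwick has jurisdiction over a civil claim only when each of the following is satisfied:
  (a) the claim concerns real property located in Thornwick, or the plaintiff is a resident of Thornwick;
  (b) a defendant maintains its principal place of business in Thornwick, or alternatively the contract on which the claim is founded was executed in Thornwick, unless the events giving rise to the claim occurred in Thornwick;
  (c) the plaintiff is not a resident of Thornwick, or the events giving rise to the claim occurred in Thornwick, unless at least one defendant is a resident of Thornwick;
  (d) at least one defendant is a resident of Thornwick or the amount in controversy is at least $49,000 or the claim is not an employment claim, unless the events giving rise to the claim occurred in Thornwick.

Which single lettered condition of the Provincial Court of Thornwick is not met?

(a)

The Provincial Court of Thornwick:
  (a) The claim does not concern real property; the plaintiff resides in Istfield, not Thornwick — no alternative holds. Not met.
  (b) Drummond Mercantile has its principal place of business in Thornwick, so this disjunct is met. Met.
  (c) The plaintiff resides in Istfield, which is not Thornwick, so one alternative holds. Satisfied.
  (d) Drummond Mercantile resides in Thornwick, which satisfies one of the alternatives. Met.
Only condition (a) fails.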